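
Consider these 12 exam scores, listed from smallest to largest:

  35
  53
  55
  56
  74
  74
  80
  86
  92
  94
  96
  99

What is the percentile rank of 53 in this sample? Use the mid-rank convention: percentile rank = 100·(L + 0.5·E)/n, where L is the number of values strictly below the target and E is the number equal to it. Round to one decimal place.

12.5

Count below 53: L = 1; count equal: E = 1; n = 12.
Percentile rank = 100·(1 + 0.5·1)/12 = 100·1.5/12 = 12.5.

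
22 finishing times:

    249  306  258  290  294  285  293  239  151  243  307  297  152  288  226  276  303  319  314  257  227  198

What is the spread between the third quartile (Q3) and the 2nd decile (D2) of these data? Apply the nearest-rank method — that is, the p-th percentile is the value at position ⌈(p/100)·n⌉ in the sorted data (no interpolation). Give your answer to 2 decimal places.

70.00

Sorted: 151, 152, 198, 226, 227, 239, 243, 249, 257, 258, 276, 285, 288, 290, 293, 294, 297, 303, 306, 307, 314, 319.
n = 22.
P20: rank ⌈20/100·22⌉ = 5 → 227.
P75: rank ⌈75/100·22⌉ = 17 → 297.
Difference: 297 − 227 = 70.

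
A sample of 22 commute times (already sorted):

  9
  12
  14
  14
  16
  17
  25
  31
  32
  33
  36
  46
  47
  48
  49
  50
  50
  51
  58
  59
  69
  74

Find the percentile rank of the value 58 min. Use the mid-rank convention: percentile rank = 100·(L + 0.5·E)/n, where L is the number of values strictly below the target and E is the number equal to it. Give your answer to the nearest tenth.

Count below 58: L = 18; count equal: E = 1; n = 22.
Percentile rank = 100·(18 + 0.5·1)/22 = 100·18.5/22 = 84.09.

84.1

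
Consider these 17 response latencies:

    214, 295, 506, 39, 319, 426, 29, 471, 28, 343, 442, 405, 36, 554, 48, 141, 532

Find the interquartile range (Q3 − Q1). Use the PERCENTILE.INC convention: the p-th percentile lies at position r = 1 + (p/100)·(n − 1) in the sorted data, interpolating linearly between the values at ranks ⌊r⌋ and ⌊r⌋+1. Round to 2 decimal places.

Sorted: 28, 29, 36, 39, 48, 141, 214, 295, 319, 343, 405, 426, 442, 471, 506, 532, 554.
n = 17.
P25: r = 5 (integer) → 48.
P75: r = 13 (integer) → 442.
Difference: 442 − 48 = 394.

394.00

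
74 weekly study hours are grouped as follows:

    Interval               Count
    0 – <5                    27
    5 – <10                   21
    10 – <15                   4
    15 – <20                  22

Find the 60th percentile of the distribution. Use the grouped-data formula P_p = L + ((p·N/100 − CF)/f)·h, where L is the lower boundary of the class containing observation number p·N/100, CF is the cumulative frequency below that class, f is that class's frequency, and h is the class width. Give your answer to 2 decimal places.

N = 74; target position k = 60/100 · 74 = 44.4.
Cumulative frequencies: 27, 48, 52, 74.
Observation 44.4 falls in the class 5 – <10.
L = 5, CF = 27, f = 21, h = 5.
P60 = 5 + ((44.4 − 27)/21)·5 = 5 + 4.14286 = 9.14286.

9.14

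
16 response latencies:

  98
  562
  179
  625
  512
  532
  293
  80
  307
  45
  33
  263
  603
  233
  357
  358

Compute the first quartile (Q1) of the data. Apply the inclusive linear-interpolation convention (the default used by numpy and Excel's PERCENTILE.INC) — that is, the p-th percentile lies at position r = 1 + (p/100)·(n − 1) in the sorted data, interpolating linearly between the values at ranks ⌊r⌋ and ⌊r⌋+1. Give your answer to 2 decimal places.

Sorted: 33, 45, 80, 98, 179, 233, 263, 293, 307, 357, 358, 512, 532, 562, 603, 625.
n = 16.
r = 1 + (25/100)·(16 − 1) = 1 + 3.75 = 4.75.
Rank 4 is 98 and rank 5 is 179.
Interpolate: 98 + 0.75·(179 − 98) = 98 + 0.75·81 = 158.75.

158.75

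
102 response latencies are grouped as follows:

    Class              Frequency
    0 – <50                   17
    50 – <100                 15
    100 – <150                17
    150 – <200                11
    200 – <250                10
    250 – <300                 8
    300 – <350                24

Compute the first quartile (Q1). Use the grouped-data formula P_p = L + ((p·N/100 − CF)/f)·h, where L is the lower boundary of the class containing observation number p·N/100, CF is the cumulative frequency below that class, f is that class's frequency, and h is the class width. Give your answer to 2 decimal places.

78.33

N = 102; target position k = 25/100 · 102 = 25.5.
Cumulative frequencies: 17, 32, 49, 60, 70, 78, 102.
Observation 25.5 falls in the class 50 – <100.
L = 50, CF = 17, f = 15, h = 50.
P25 = 50 + ((25.5 − 17)/15)·50 = 50 + 28.3333 = 78.3333.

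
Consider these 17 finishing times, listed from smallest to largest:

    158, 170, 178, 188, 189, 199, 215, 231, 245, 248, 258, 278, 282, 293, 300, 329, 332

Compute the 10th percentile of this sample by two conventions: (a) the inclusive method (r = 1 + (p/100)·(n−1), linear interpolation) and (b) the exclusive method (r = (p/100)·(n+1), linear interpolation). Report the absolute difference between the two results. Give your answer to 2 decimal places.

7.20

n = 17.
(a) r = 2.6; between ranks 2 (170) and 3 (178): 174.8.
(b) r = 1.8; between ranks 1 (158) and 2 (170): 167.6.
|174.8 − 167.6| = 7.2.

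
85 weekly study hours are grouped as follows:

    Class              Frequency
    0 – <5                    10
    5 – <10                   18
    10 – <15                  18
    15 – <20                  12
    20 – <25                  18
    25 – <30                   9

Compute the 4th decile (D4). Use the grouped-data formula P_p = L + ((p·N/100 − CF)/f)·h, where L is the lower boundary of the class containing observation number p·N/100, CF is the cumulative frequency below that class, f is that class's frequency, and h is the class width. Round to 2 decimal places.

N = 85; target position k = 40/100 · 85 = 34.
Cumulative frequencies: 10, 28, 46, 58, 76, 85.
Observation 34 falls in the class 10 – <15.
L = 10, CF = 28, f = 18, h = 5.
P40 = 10 + ((34 − 28)/18)·5 = 10 + 1.66667 = 11.6667.

11.67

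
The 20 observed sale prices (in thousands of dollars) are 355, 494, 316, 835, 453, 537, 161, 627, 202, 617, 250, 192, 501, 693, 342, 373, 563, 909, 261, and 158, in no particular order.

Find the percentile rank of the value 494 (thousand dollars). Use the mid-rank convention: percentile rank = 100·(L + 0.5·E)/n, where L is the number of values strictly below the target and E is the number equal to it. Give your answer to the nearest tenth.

Sorted: 158, 161, 192, 202, 250, 261, 316, 342, 355, 373, 453, 494, 501, 537, 563, 617, 627, 693, 835, 909.
Count below 494: L = 11; count equal: E = 1; n = 20.
Percentile rank = 100·(11 + 0.5·1)/20 = 100·11.5/20 = 57.5.

57.5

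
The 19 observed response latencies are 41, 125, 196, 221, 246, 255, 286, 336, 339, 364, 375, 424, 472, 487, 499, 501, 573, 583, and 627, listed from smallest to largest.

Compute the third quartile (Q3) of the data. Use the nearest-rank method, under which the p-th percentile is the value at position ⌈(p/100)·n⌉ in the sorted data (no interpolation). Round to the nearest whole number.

499

n = 19.
Position = ⌈75/100 · 19⌉ = ⌈14.25⌉ = 15.
The value at rank 15 is 499.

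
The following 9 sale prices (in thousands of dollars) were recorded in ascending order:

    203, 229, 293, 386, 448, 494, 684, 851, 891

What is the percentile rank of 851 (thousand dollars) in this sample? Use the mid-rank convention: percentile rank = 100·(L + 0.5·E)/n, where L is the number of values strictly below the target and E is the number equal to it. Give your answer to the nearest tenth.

83.3

Count below 851: L = 7; count equal: E = 1; n = 9.
Percentile rank = 100·(7 + 0.5·1)/9 = 100·7.5/9 = 83.33.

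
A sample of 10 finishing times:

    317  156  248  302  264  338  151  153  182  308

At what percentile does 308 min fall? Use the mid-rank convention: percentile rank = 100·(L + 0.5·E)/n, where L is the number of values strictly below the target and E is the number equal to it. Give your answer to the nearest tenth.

Sorted: 151, 153, 156, 182, 248, 264, 302, 308, 317, 338.
Count below 308: L = 7; count equal: E = 1; n = 10.
Percentile rank = 100·(7 + 0.5·1)/10 = 100·7.5/10 = 75.

75.0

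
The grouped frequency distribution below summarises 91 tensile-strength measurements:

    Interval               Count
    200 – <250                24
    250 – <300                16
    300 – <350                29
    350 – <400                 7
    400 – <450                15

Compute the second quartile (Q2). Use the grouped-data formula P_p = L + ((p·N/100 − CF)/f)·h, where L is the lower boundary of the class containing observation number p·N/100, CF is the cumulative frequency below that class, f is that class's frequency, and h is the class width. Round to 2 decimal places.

309.48

N = 91; target position k = 50/100 · 91 = 45.5.
Cumulative frequencies: 24, 40, 69, 76, 91.
Observation 45.5 falls in the class 300 – <350.
L = 300, CF = 40, f = 29, h = 50.
P50 = 300 + ((45.5 − 40)/29)·50 = 300 + 9.48276 = 309.483.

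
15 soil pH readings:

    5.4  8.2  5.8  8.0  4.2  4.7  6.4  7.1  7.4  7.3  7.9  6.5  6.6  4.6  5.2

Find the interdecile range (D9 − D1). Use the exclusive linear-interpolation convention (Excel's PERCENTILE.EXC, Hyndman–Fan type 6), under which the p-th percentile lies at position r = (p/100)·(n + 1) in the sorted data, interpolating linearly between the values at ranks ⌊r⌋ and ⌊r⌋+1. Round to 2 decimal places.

Sorted: 4.2, 4.6, 4.7, 5.2, 5.4, 5.8, 6.4, 6.5, 6.6, 7.1, 7.3, 7.4, 7.9, 8.0, 8.2.
n = 15.
P10: r = 1.6; ranks 1–2 are 4.2, 4.6; interpolating gives 4.44.
P90: r = 14.4; ranks 14–15 are 8.0, 8.2; interpolating gives 8.08.
Difference: 8.08 − 4.44 = 3.64.

3.64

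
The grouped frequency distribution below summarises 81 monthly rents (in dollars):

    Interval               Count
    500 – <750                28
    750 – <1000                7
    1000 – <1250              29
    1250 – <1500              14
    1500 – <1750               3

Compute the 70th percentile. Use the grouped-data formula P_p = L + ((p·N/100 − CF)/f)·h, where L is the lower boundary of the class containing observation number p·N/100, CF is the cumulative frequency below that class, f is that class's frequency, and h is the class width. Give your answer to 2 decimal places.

1187.07

N = 81; target position k = 70/100 · 81 = 56.7.
Cumulative frequencies: 28, 35, 64, 78, 81.
Observation 56.7 falls in the class 1000 – <1250.
L = 1000, CF = 35, f = 29, h = 250.
P70 = 1000 + ((56.7 − 35)/29)·250 = 1000 + 187.069 = 1187.07.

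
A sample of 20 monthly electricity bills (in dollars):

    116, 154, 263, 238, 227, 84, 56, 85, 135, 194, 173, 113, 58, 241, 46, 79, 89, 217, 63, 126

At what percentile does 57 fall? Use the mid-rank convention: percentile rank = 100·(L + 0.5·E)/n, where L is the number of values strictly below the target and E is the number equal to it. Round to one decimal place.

Sorted: 46, 56, 58, 63, 79, 84, 85, 89, 113, 116, 126, 135, 154, 173, 194, 217, 227, 238, 241, 263.
Count below 57: L = 2; count equal: E = 0; n = 20.
Percentile rank = 100·(2 + 0.5·0)/20 = 100·2/20 = 10.

10.0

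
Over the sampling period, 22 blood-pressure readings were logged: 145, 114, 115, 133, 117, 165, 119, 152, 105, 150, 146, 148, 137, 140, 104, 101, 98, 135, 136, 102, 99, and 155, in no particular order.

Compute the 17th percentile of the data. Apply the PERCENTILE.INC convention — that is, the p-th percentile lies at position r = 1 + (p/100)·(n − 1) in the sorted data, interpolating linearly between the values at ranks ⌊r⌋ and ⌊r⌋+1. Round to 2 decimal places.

Sorted: 98, 99, 101, 102, 104, 105, 114, 115, 117, 119, 133, 135, 136, 137, 140, 145, 146, 148, 150, 152, 155, 165.
n = 22.
r = 1 + (17/100)·(22 − 1) = 1 + 3.57 = 4.57.
Rank 4 is 102 and rank 5 is 104.
Interpolate: 102 + 0.57·(104 − 102) = 102 + 0.57·2 = 103.14.

103.14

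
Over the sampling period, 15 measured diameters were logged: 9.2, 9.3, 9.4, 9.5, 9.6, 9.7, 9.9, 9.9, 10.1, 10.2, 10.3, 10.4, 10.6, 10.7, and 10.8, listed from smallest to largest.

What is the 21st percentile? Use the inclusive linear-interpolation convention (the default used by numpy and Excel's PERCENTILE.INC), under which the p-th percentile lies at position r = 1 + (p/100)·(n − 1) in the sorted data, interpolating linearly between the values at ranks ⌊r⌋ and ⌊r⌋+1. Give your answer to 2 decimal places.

9.49

n = 15.
r = 1 + (21/100)·(15 − 1) = 1 + 2.94 = 3.94.
Rank 3 is 9.4 and rank 4 is 9.5.
Interpolate: 9.4 + 0.94·(9.5 − 9.4) = 9.4 + 0.94·0.1 = 9.494.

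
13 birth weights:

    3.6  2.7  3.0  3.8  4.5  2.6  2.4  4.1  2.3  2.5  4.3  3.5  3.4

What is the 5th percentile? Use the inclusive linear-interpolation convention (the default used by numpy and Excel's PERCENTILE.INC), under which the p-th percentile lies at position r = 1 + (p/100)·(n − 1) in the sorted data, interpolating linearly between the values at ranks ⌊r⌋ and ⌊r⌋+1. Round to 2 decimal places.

2.36

Sorted: 2.3, 2.4, 2.5, 2.6, 2.7, 3.0, 3.4, 3.5, 3.6, 3.8, 4.1, 4.3, 4.5.
n = 13.
r = 1 + (5/100)·(13 − 1) = 1 + 0.6 = 1.6.
Rank 1 is 2.3 and rank 2 is 2.4.
Interpolate: 2.3 + 0.6·(2.4 − 2.3) = 2.3 + 0.6·0.1 = 2.36.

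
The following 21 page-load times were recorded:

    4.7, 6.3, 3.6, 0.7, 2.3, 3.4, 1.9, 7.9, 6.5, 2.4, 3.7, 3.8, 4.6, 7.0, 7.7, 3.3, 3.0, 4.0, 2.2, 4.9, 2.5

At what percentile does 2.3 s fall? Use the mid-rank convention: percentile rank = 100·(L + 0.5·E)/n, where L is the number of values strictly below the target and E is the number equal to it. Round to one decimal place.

16.7

Sorted: 0.7, 1.9, 2.2, 2.3, 2.4, 2.5, 3.0, 3.3, 3.4, 3.6, 3.7, 3.8, 4.0, 4.6, 4.7, 4.9, 6.3, 6.5, 7.0, 7.7, 7.9.
Count below 2.3: L = 3; count equal: E = 1; n = 21.
Percentile rank = 100·(3 + 0.5·1)/21 = 100·3.5/21 = 16.67.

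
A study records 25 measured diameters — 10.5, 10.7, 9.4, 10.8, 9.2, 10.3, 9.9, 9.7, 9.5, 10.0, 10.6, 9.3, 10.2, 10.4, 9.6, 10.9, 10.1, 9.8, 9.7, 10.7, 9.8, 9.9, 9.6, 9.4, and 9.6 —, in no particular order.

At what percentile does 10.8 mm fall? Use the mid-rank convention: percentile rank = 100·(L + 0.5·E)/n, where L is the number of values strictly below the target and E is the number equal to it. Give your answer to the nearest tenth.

Sorted: 9.2, 9.3, 9.4, 9.4, 9.5, 9.6, 9.6, 9.6, 9.7, 9.7, 9.8, 9.8, 9.9, 9.9, 10.0, 10.1, 10.2, 10.3, 10.4, 10.5, 10.6, 10.7, 10.7, 10.8, 10.9.
Count below 10.8: L = 23; count equal: E = 1; n = 25.
Percentile rank = 100·(23 + 0.5·1)/25 = 100·23.5/25 = 94.

94.0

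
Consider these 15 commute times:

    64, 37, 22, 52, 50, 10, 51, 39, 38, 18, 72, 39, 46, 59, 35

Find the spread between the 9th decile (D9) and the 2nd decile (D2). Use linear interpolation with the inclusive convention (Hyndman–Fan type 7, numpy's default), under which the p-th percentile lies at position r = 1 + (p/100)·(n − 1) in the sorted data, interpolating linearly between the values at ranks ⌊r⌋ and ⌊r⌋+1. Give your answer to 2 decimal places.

29.60

Sorted: 10, 18, 22, 35, 37, 38, 39, 39, 46, 50, 51, 52, 59, 64, 72.
n = 15.
P20: r = 3.8; ranks 3–4 are 22, 35; interpolating gives 32.4.
P90: r = 13.6; ranks 13–14 are 59, 64; interpolating gives 62.
Difference: 62 − 32.4 = 29.6.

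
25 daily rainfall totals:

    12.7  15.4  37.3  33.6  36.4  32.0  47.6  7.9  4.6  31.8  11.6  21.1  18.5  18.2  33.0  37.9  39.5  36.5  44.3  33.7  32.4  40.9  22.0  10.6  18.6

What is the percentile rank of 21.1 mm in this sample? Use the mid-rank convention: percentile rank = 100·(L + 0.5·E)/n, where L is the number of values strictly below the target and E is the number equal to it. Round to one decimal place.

38.0

Sorted: 4.6, 7.9, 10.6, 11.6, 12.7, 15.4, 18.2, 18.5, 18.6, 21.1, 22.0, 31.8, 32.0, 32.4, 33.0, 33.6, 33.7, 36.4, 36.5, 37.3, 37.9, 39.5, 40.9, 44.3, 47.6.
Count below 21.1: L = 9; count equal: E = 1; n = 25.
Percentile rank = 100·(9 + 0.5·1)/25 = 100·9.5/25 = 38.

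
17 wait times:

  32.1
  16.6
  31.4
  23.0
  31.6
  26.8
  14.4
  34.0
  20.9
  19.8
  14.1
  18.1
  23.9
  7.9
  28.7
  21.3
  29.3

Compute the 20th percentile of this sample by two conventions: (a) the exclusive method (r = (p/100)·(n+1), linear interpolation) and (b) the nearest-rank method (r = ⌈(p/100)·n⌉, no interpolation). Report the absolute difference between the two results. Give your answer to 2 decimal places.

0.88

Sorted: 7.9, 14.1, 14.4, 16.6, 18.1, 19.8, 20.9, 21.3, 23.0, 23.9, 26.8, 28.7, 29.3, 31.4, 31.6, 32.1, 34.0.
n = 17.
(a) r = 3.6; between ranks 3 (14.4) and 4 (16.6): 15.72.
(b) the nearest-rank method: rank 4 → 16.6.
|15.72 − 16.6| = 0.88.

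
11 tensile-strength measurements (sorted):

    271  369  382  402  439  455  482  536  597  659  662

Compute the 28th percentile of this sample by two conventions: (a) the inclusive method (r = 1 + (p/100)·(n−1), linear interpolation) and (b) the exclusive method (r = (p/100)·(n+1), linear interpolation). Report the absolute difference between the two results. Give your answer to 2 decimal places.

n = 11.
(a) r = 3.8; between ranks 3 (382) and 4 (402): 398.
(b) r = 3.36; between ranks 3 (382) and 4 (402): 389.2.
|398 − 389.2| = 8.8.

8.80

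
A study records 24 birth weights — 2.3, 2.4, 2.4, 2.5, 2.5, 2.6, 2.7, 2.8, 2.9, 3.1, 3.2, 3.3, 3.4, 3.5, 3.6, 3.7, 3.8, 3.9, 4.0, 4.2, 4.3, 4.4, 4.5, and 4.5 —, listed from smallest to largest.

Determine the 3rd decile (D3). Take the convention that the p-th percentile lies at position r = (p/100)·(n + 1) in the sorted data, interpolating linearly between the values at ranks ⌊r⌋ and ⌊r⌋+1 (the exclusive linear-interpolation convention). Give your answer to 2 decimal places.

2.75

n = 24.
r = (30/100)·(24 + 1) = 7.5.
Rank 7 is 2.7 and rank 8 is 2.8.
Interpolate: 2.7 + 0.5·(2.8 − 2.7) = 2.7 + 0.5·0.1 = 2.75.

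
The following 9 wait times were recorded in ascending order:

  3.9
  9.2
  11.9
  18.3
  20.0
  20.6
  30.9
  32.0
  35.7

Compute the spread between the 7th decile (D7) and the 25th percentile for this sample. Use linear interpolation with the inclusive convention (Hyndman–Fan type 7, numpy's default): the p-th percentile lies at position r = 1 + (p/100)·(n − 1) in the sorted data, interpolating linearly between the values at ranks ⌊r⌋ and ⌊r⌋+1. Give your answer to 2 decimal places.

n = 9.
P25: r = 3 (integer) → 11.9.
P70: r = 6.6; ranks 6–7 are 20.6, 30.9; interpolating gives 26.78.
Difference: 26.78 − 11.9 = 14.88.

14.88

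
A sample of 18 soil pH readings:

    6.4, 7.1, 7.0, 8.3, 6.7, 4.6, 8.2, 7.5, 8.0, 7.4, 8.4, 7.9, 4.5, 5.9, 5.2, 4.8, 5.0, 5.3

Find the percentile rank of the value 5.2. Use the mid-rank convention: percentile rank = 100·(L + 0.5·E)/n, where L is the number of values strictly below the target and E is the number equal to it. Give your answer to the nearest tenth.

Sorted: 4.5, 4.6, 4.8, 5.0, 5.2, 5.3, 5.9, 6.4, 6.7, 7.0, 7.1, 7.4, 7.5, 7.9, 8.0, 8.2, 8.3, 8.4.
Count below 5.2: L = 4; count equal: E = 1; n = 18.
Percentile rank = 100·(4 + 0.5·1)/18 = 100·4.5/18 = 25.

25.0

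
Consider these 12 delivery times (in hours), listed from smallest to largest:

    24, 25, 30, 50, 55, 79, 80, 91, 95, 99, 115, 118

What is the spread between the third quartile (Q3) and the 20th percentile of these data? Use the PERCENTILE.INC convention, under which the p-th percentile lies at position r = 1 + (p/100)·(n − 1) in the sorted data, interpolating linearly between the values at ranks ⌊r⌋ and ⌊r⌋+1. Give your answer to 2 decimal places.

n = 12.
P20: r = 3.2; ranks 3–4 are 30, 50; interpolating gives 34.
P75: r = 9.25; ranks 9–10 are 95, 99; interpolating gives 96.
Difference: 96 − 34 = 62.

62.00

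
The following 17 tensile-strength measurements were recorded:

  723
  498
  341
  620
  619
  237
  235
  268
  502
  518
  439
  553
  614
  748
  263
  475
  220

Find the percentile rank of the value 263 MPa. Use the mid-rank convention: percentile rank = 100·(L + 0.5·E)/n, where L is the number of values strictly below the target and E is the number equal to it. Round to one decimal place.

Sorted: 220, 235, 237, 263, 268, 341, 439, 475, 498, 502, 518, 553, 614, 619, 620, 723, 748.
Count below 263: L = 3; count equal: E = 1; n = 17.
Percentile rank = 100·(3 + 0.5·1)/17 = 100·3.5/17 = 20.59.

20.6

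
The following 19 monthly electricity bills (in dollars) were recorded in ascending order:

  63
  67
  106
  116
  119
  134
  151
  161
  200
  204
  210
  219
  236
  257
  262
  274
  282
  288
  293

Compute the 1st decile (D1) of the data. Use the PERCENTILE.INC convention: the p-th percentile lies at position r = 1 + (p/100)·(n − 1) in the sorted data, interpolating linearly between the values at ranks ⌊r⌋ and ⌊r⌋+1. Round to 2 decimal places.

n = 19.
r = 1 + (10/100)·(19 − 1) = 1 + 1.8 = 2.8.
Rank 2 is 67 and rank 3 is 106.
Interpolate: 67 + 0.8·(106 − 67) = 67 + 0.8·39 = 98.2.

98.20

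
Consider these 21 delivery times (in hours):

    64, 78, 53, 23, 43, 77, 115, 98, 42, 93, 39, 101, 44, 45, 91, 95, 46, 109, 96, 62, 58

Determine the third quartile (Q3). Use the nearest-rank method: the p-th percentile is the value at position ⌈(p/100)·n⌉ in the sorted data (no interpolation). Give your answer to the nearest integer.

95

Sorted: 23, 39, 42, 43, 44, 45, 46, 53, 58, 62, 64, 77, 78, 91, 93, 95, 96, 98, 101, 109, 115.
n = 21.
Position = ⌈75/100 · 21⌉ = ⌈15.75⌉ = 16.
The value at rank 16 is 95.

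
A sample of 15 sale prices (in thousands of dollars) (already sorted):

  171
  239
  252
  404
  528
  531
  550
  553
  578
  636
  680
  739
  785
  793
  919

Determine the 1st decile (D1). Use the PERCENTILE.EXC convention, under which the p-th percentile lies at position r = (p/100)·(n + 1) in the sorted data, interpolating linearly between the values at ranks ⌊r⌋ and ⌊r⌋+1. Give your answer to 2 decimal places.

211.80

n = 15.
r = (10/100)·(15 + 1) = 1.6.
Rank 1 is 171 and rank 2 is 239.
Interpolate: 171 + 0.6·(239 − 171) = 171 + 0.6·68 = 211.8.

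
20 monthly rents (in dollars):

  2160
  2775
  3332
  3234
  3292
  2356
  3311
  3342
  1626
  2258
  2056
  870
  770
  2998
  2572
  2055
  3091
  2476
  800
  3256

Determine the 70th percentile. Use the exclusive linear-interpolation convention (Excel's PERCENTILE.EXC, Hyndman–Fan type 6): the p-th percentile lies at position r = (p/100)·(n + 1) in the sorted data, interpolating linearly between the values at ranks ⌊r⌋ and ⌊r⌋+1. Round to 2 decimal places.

3191.10

Sorted: 770, 800, 870, 1626, 2055, 2056, 2160, 2258, 2356, 2476, 2572, 2775, 2998, 3091, 3234, 3256, 3292, 3311, 3332, 3342.
n = 20.
r = (70/100)·(20 + 1) = 14.7.
Rank 14 is 3091 and rank 15 is 3234.
Interpolate: 3091 + 0.7·(3234 − 3091) = 3091 + 0.7·143 = 3191.1.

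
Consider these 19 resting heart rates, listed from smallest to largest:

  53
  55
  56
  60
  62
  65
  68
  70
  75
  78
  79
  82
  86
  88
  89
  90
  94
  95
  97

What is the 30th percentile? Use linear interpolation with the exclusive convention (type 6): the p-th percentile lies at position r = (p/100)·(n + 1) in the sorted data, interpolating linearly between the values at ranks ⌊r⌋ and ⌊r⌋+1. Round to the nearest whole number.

65

n = 19.
r = (30/100)·(19 + 1) = 6.
r is an integer, so P30 is the value at rank 6: 65.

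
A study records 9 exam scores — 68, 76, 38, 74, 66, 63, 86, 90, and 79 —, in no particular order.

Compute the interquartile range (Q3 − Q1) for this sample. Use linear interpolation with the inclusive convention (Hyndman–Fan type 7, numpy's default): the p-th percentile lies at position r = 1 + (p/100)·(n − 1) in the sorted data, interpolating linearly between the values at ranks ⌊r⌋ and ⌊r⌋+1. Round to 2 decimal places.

Sorted: 38, 63, 66, 68, 74, 76, 79, 86, 90.
n = 9.
P25: r = 3 (integer) → 66.
P75: r = 7 (integer) → 79.
Difference: 79 − 66 = 13.

13.00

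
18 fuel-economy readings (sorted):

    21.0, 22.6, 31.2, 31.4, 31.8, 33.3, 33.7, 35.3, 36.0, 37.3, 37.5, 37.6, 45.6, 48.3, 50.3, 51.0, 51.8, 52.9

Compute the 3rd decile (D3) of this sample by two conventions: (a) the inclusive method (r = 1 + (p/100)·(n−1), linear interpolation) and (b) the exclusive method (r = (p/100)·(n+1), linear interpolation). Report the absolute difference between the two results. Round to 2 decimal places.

n = 18.
(a) r = 6.1; between ranks 6 (33.3) and 7 (33.7): 33.34.
(b) r = 5.7; between ranks 5 (31.8) and 6 (33.3): 32.85.
|33.34 − 32.85| = 0.49.

0.49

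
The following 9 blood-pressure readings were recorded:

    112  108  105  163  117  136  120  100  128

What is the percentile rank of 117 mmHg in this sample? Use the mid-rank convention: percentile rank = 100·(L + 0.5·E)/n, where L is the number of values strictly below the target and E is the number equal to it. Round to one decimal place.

Sorted: 100, 105, 108, 112, 117, 120, 128, 136, 163.
Count below 117: L = 4; count equal: E = 1; n = 9.
Percentile rank = 100·(4 + 0.5·1)/9 = 100·4.5/9 = 50.

50.0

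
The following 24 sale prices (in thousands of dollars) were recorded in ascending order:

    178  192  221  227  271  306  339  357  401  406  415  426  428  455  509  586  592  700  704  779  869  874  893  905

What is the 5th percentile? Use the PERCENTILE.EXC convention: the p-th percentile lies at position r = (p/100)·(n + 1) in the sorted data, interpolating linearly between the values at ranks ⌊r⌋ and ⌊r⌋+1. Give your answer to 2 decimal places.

n = 24.
r = (5/100)·(24 + 1) = 1.25.
Rank 1 is 178 and rank 2 is 192.
Interpolate: 178 + 0.25·(192 − 178) = 178 + 0.25·14 = 181.5.

181.50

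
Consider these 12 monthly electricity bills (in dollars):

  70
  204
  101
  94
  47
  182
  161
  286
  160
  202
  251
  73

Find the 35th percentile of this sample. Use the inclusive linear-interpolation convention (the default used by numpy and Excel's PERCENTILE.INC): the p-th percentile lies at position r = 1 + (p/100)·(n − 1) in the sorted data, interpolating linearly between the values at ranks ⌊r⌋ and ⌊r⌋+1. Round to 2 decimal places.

99.95

Sorted: 47, 70, 73, 94, 101, 160, 161, 182, 202, 204, 251, 286.
n = 12.
r = 1 + (35/100)·(12 − 1) = 1 + 3.85 = 4.85.
Rank 4 is 94 and rank 5 is 101.
Interpolate: 94 + 0.85·(101 − 94) = 94 + 0.85·7 = 99.95.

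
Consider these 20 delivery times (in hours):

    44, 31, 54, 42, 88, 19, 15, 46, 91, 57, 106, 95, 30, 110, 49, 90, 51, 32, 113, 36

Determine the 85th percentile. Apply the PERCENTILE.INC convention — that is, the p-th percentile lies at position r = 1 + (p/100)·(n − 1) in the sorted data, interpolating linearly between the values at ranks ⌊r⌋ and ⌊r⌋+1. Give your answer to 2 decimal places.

Sorted: 15, 19, 30, 31, 32, 36, 42, 44, 46, 49, 51, 54, 57, 88, 90, 91, 95, 106, 110, 113.
n = 20.
r = 1 + (85/100)·(20 − 1) = 1 + 16.15 = 17.15.
Rank 17 is 95 and rank 18 is 106.
Interpolate: 95 + 0.15·(106 − 95) = 95 + 0.15·11 = 96.65.

96.65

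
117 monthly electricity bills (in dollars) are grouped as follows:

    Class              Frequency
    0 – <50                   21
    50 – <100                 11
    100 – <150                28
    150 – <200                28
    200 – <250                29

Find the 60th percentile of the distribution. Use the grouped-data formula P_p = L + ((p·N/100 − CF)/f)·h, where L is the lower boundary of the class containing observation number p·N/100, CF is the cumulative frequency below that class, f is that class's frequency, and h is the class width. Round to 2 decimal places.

168.21

N = 117; target position k = 60/100 · 117 = 70.2.
Cumulative frequencies: 21, 32, 60, 88, 117.
Observation 70.2 falls in the class 150 – <200.
L = 150, CF = 60, f = 28, h = 50.
P60 = 150 + ((70.2 − 60)/28)·50 = 150 + 18.2143 = 168.214.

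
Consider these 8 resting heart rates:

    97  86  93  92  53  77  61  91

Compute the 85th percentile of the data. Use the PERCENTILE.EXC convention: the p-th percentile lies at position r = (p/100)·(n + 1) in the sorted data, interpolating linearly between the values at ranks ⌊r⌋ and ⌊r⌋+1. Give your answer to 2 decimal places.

95.60

Sorted: 53, 61, 77, 86, 91, 92, 93, 97.
n = 8.
r = (85/100)·(8 + 1) = 7.65.
Rank 7 is 93 and rank 8 is 97.
Interpolate: 93 + 0.65·(97 − 93) = 93 + 0.65·4 = 95.6.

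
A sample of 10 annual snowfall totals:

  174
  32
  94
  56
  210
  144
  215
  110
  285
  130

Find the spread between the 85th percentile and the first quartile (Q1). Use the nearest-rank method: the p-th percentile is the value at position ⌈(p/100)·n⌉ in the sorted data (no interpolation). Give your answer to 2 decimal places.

121.00

Sorted: 32, 56, 94, 110, 130, 144, 174, 210, 215, 285.
n = 10.
P25: rank ⌈25/100·10⌉ = 3 → 94.
P85: rank ⌈85/100·10⌉ = 9 → 215.
Difference: 215 − 94 = 121.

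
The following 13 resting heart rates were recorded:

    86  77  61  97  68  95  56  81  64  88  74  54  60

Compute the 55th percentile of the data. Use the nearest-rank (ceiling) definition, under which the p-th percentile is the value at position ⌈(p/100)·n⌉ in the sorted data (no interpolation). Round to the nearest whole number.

Sorted: 54, 56, 60, 61, 64, 68, 74, 77, 81, 86, 88, 95, 97.
n = 13.
Position = ⌈55/100 · 13⌉ = ⌈7.15⌉ = 8.
The value at rank 8 is 77.

77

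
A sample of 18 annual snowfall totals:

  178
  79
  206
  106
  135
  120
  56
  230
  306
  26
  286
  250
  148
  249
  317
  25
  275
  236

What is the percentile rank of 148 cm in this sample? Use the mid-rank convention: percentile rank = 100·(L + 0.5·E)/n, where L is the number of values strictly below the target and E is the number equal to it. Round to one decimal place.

Sorted: 25, 26, 56, 79, 106, 120, 135, 148, 178, 206, 230, 236, 249, 250, 275, 286, 306, 317.
Count below 148: L = 7; count equal: E = 1; n = 18.
Percentile rank = 100·(7 + 0.5·1)/18 = 100·7.5/18 = 41.67.

41.7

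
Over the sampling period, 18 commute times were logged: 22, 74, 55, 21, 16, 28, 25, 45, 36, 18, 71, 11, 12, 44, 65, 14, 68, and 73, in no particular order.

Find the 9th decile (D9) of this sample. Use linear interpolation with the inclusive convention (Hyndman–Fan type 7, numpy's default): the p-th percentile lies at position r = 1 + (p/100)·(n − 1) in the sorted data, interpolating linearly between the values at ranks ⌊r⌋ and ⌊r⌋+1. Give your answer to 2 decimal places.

71.60

Sorted: 11, 12, 14, 16, 18, 21, 22, 25, 28, 36, 44, 45, 55, 65, 68, 71, 73, 74.
n = 18.
r = 1 + (90/100)·(18 − 1) = 1 + 15.3 = 16.3.
Rank 16 is 71 and rank 17 is 73.
Interpolate: 71 + 0.3·(73 − 71) = 71 + 0.3·2 = 71.6.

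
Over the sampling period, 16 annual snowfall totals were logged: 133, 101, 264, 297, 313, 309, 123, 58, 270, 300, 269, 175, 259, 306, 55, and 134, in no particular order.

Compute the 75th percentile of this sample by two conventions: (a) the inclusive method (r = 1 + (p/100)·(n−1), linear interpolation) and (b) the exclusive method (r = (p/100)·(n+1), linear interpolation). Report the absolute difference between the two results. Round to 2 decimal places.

1.50

Sorted: 55, 58, 101, 123, 133, 134, 175, 259, 264, 269, 270, 297, 300, 306, 309, 313.
n = 16.
(a) r = 12.25; between ranks 12 (297) and 13 (300): 297.75.
(b) r = 12.75; between ranks 12 (297) and 13 (300): 299.25.
|297.75 − 299.25| = 1.5.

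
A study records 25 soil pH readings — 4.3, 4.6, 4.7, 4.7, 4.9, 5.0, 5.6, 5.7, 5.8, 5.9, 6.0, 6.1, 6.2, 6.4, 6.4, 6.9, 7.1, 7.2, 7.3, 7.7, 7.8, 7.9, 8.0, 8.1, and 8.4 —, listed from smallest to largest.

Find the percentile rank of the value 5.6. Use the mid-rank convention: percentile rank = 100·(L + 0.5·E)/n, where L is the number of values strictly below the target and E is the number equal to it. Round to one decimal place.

26.0

Count below 5.6: L = 6; count equal: E = 1; n = 25.
Percentile rank = 100·(6 + 0.5·1)/25 = 100·6.5/25 = 26.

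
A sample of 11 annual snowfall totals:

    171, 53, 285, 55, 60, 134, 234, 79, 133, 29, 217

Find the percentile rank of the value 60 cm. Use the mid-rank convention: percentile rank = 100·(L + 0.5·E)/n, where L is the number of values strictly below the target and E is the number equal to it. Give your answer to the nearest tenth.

Sorted: 29, 53, 55, 60, 79, 133, 134, 171, 217, 234, 285.
Count below 60: L = 3; count equal: E = 1; n = 11.
Percentile rank = 100·(3 + 0.5·1)/11 = 100·3.5/11 = 31.82.

31.8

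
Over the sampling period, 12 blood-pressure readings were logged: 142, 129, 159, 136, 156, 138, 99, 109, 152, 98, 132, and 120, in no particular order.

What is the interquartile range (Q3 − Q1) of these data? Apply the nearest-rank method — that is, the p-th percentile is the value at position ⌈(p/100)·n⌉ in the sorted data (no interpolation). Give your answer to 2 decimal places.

Sorted: 98, 99, 109, 120, 129, 132, 136, 138, 142, 152, 156, 159.
n = 12.
P25: rank ⌈25/100·12⌉ = 3 → 109.
P75: rank ⌈75/100·12⌉ = 9 → 142.
Difference: 142 − 109 = 33.

33.00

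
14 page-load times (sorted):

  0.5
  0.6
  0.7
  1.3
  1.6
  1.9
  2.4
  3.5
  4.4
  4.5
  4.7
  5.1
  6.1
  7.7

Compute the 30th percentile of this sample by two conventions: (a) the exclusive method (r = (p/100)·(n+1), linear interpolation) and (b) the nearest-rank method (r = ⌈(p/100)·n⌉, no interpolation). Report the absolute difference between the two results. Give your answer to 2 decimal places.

0.15

n = 14.
(a) r = 4.5; between ranks 4 (1.3) and 5 (1.6): 1.45.
(b) the nearest-rank method: rank 5 → 1.6.
|1.45 − 1.6| = 0.15.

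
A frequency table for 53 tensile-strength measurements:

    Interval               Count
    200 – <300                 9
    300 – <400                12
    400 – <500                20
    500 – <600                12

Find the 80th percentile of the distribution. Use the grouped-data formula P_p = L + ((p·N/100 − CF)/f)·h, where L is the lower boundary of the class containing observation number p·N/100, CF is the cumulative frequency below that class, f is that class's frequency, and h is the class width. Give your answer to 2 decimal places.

N = 53; target position k = 80/100 · 53 = 42.4.
Cumulative frequencies: 9, 21, 41, 53.
Observation 42.4 falls in the class 500 – <600.
L = 500, CF = 41, f = 12, h = 100.
P80 = 500 + ((42.4 − 41)/12)·100 = 500 + 11.6667 = 511.667.

511.67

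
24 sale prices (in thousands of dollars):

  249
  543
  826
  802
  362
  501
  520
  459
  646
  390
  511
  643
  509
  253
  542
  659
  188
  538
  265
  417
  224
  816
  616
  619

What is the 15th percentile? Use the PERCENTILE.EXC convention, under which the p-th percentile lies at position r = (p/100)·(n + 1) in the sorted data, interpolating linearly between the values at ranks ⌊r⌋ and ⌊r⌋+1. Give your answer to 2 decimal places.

252.00

Sorted: 188, 224, 249, 253, 265, 362, 390, 417, 459, 501, 509, 511, 520, 538, 542, 543, 616, 619, 643, 646, 659, 802, 816, 826.
n = 24.
r = (15/100)·(24 + 1) = 3.75.
Rank 3 is 249 and rank 4 is 253.
Interpolate: 249 + 0.75·(253 − 249) = 249 + 0.75·4 = 252.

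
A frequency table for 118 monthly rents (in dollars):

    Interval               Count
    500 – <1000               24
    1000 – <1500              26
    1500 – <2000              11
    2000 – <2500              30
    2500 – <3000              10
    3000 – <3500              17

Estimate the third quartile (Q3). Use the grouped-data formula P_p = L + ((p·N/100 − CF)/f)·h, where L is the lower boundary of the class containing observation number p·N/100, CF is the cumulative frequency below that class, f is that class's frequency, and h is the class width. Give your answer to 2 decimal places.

2458.33

N = 118; target position k = 75/100 · 118 = 88.5.
Cumulative frequencies: 24, 50, 61, 91, 101, 118.
Observation 88.5 falls in the class 2000 – <2500.
L = 2000, CF = 61, f = 30, h = 500.
P75 = 2000 + ((88.5 − 61)/30)·500 = 2000 + 458.333 = 2458.33.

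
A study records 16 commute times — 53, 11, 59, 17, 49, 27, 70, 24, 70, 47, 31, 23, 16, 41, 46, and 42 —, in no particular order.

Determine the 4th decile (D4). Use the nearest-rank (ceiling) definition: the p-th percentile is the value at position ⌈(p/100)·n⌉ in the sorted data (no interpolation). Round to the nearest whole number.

31

Sorted: 11, 16, 17, 23, 24, 27, 31, 41, 42, 46, 47, 49, 53, 59, 70, 70.
n = 16.
Position = ⌈40/100 · 16⌉ = ⌈6.4⌉ = 7.
The value at rank 7 is 31.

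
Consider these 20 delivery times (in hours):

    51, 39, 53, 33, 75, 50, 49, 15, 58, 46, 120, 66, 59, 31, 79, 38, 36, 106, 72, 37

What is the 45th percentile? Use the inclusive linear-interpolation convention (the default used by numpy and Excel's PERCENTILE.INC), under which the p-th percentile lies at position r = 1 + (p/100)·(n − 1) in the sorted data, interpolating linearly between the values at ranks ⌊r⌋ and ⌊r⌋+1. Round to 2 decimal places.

49.55

Sorted: 15, 31, 33, 36, 37, 38, 39, 46, 49, 50, 51, 53, 58, 59, 66, 72, 75, 79, 106, 120.
n = 20.
r = 1 + (45/100)·(20 − 1) = 1 + 8.55 = 9.55.
Rank 9 is 49 and rank 10 is 50.
Interpolate: 49 + 0.55·(50 − 49) = 49 + 0.55·1 = 49.55.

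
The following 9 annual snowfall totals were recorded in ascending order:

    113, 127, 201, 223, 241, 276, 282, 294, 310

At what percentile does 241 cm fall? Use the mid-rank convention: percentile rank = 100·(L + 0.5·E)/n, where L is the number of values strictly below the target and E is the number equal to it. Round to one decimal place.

50.0

Count below 241: L = 4; count equal: E = 1; n = 9.
Percentile rank = 100·(4 + 0.5·1)/9 = 100·4.5/9 = 50.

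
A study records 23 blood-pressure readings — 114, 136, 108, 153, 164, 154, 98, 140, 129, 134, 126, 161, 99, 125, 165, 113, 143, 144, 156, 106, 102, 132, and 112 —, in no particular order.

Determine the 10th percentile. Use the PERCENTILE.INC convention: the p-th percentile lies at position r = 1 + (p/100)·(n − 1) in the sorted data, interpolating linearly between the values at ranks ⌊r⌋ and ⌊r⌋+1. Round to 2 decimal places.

Sorted: 98, 99, 102, 106, 108, 112, 113, 114, 125, 126, 129, 132, 134, 136, 140, 143, 144, 153, 154, 156, 161, 164, 165.
n = 23.
r = 1 + (10/100)·(23 − 1) = 1 + 2.2 = 3.2.
Rank 3 is 102 and rank 4 is 106.
Interpolate: 102 + 0.2·(106 − 102) = 102 + 0.2·4 = 102.8.

102.80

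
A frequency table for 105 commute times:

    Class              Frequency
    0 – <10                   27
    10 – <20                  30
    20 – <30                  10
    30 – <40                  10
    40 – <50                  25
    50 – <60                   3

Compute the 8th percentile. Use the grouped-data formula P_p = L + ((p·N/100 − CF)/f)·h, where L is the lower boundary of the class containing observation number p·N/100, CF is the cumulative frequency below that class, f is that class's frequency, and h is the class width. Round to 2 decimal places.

3.11

N = 105; target position k = 8/100 · 105 = 8.4.
Cumulative frequencies: 27, 57, 67, 77, 102, 105.
Observation 8.4 falls in the class 0 – <10.
L = 0, CF = 0, f = 27, h = 10.
P8 = 0 + ((8.4 − 0)/27)·10 = 0 + 3.11111 = 3.11111.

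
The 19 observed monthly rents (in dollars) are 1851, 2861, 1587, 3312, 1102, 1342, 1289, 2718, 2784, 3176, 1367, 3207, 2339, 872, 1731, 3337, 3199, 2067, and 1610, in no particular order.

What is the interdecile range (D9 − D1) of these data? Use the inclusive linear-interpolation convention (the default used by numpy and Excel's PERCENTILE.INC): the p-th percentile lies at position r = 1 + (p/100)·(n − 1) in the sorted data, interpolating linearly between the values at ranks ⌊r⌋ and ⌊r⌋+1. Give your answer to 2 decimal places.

1976.40

Sorted: 872, 1102, 1289, 1342, 1367, 1587, 1610, 1731, 1851, 2067, 2339, 2718, 2784, 2861, 3176, 3199, 3207, 3312, 3337.
n = 19.
P10: r = 2.8; ranks 2–3 are 1102, 1289; interpolating gives 1251.6.
P90: r = 17.2; ranks 17–18 are 3207, 3312; interpolating gives 3228.
Difference: 3228 − 1251.6 = 1976.4.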